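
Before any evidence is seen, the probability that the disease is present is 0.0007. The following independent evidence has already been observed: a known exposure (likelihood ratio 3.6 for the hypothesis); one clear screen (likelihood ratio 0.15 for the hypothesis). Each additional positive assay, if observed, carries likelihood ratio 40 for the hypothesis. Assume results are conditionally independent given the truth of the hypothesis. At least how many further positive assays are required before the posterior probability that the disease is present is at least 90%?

Prior odds = 0.0007/0.9993 = 7/9993.
Combined Bayes factor of the evidence already in hand = 3.6 × 0.15 = 0.54.
Odds after that evidence = (7/9993) × 0.54 = 63/166550.
Target odds = 0.9/0.1 = 9.
Need 40ⁿ ≥ 9 ÷ (63/166550) = 166550/7.
40² = 1600 falls short of 166550/7 but 40³ = 64000 reaches it, so n = 3.

3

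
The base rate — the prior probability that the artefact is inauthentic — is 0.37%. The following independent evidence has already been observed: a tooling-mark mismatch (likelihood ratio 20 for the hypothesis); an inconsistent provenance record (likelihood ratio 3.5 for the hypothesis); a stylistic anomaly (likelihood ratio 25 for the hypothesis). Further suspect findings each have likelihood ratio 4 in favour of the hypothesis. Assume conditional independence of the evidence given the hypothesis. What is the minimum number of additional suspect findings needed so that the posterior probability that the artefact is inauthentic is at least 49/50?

Prior odds = 0.0037/0.9963 = 37/9963.
Combined Bayes factor of the evidence already in hand = 20 × 3.5 × 25 = 1750.
Odds after that evidence = (37/9963) × 1750 = 64750/9963.
Target odds = 0.98/0.02 = 49.
Need 4ⁿ ≥ 49 ÷ (64750/9963) = 69741/9250.
4¹ = 4 falls short of 69741/9250 but 4² = 16 reaches it, so n = 2.

2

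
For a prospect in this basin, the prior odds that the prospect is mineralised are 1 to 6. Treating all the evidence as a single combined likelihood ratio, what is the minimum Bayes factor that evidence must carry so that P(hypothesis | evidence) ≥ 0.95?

Prior odds = 1/6.
Target odds = 0.95/0.05 = 19.
Required Bayes factor = 19 ÷ (1/6) = 114.

114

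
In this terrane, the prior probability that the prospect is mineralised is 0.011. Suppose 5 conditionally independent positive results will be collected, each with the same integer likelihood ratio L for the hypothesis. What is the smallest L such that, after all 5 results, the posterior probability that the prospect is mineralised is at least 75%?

4

Prior odds = 0.011/0.989 = 11/989.
Target odds = 0.75/0.25 = 3.
Need L⁵ ≥ 3 ÷ (11/989) = 2967/11.
3⁵ = 243 < 2967/11 ≤ 1024 = 4⁵, so L = 4.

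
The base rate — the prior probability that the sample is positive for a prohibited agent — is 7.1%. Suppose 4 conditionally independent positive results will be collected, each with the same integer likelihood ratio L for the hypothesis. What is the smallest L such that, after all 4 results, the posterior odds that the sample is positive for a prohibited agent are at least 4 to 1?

3

Prior odds = 0.071/0.929 = 71/929.
Target odds = 4.
Need L⁴ ≥ 4 ÷ (71/929) = 3716/71.
2⁴ = 16 < 3716/71 ≤ 81 = 3⁴, so L = 3.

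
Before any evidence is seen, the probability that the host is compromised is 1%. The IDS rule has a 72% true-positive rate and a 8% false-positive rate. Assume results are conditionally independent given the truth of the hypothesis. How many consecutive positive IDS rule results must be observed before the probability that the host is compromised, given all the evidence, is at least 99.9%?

6

Prior odds = 0.01/0.99 = 1/99.
Likelihood ratio of a positive result = 0.72/0.08 = 9.
Target posterior odds = 0.999/0.001 = 999.
Require 9ⁿ ≥ 999 ÷ (1/99) = 98901.
9⁵ = 59049 falls short of 98901 but 9⁶ = 531441 reaches it, so n = 6.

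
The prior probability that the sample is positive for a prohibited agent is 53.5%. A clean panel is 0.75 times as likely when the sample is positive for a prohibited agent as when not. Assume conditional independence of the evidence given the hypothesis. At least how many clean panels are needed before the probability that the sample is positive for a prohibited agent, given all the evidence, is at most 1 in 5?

Prior odds: 0.535 ÷ 0.465 = 107/93.
Likelihood ratio per clean panel = 0.75.
Target odds: 0.2 ÷ 0.8 = 0.25.
Require 0.75ⁿ ≤ 0.25 ÷ (107/93) = 93/428.
0.75⁵ = 243/1024 is still above 93/428 but 0.75⁶ = 729/4096 is at or below it, so n = 6.

6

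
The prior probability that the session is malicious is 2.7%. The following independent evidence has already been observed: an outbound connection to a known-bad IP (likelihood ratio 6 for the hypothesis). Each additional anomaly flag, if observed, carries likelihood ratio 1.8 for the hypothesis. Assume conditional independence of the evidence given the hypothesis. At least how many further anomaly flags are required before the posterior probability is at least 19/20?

Prior odds = 0.027/0.973 = 27/973.
Bayes factor of the evidence already in hand = 6.
Odds after that evidence = (27/973) × 6 = 162/973.
Target odds = 0.95/0.05 = 19.
Need 1.8ⁿ ≥ 19 ÷ (162/973) = 18487/162.
1.8⁸ = 43046721/390625 falls short of 18487/162 but 1.8⁹ = 387420489/1953125 reaches it, so n = 9.

9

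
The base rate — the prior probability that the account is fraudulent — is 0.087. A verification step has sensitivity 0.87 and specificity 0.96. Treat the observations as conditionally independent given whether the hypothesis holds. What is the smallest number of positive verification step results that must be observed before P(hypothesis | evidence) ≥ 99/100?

3

Prior odds = 0.087/0.913 = 87/913.
False-positive rate = 1 − 0.96 = 0.04; likelihood ratio of a positive = 0.87/0.04 = 21.75.
Target posterior odds = 0.99/0.01 = 99.
Require 21.75ⁿ ≥ 99 ÷ (87/913) = 30129/29.
21.75² = 473.0625 falls short of 30129/29 but 21.75³ = 658503/64 reaches it, so n = 3.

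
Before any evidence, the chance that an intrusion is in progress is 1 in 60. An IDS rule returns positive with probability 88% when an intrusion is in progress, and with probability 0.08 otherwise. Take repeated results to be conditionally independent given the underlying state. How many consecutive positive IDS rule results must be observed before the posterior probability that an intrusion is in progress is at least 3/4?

3

Prior odds: (1/60) ÷ (59/60) = 1/59.
Likelihood ratio of a positive result = 0.88/0.08 = 11.
Target posterior odds = 0.75/0.25 = 3.
Need (1/59) × 11ⁿ ≥ 3, i.e. 11ⁿ ≥ 177.
11² = 121 falls short of 177 but 11³ = 1331 reaches it, so n = 3.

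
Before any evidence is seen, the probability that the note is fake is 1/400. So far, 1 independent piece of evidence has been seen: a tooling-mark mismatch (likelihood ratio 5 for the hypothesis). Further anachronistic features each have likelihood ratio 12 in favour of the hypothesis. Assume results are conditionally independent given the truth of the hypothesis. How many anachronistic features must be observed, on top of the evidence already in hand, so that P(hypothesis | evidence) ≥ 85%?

3

Prior odds = 0.0025/0.9975 = 1/399.
Bayes factor of the evidence already in hand = 5.
Odds after that evidence = (1/399) × 5 = 5/399.
Target odds = 0.85/0.15 = 17/3.
Need 12ⁿ ≥ 17/3 ÷ (5/399) = 452.2.
12² = 144 falls short of 452.2 but 12³ = 1728 reaches it, so n = 3.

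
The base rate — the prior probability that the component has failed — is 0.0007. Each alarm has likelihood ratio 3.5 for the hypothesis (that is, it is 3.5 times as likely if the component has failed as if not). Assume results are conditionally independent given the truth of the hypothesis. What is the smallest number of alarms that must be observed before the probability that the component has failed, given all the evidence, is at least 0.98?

9

Prior odds = 0.0007/0.9993 = 7/9993.
Likelihood ratio per alarm = 3.5.
Target posterior odds = 0.98/0.02 = 49.
Need (7/9993) × 3.5ⁿ ≥ 49, i.e. 3.5ⁿ ≥ 69951.
3.5⁸ = 5764801/256 falls short of 69951 but 3.5⁹ = 40353607/512 reaches it, so n = 9.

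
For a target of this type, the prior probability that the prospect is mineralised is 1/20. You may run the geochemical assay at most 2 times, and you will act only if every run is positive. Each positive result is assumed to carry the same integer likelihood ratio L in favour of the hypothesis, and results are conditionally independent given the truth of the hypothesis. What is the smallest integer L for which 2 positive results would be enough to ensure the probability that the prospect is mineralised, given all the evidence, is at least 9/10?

14

Prior odds = 0.05/0.95 = 1/19.
Target odds = 0.9/0.1 = 9.
Need L² ≥ 9 ÷ (1/19) = 171.
13² = 169 < 171 ≤ 196 = 14², so L = 14.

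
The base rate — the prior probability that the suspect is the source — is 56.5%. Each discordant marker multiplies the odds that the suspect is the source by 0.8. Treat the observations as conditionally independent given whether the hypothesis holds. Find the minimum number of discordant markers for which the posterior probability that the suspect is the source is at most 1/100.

Prior odds = 0.565/0.435 = 113/87.
Likelihood ratio per discordant marker = 0.8.
Target odds: 0.01 ÷ 0.99 = 1/99.
Require 0.8ⁿ ≤ 1/99 ÷ (113/87) = 29/3729.
0.8²¹ ≈0.00922337 is still above 29/3729 but 0.8²² ≈0.0073787 is at or below it, so n = 22.

22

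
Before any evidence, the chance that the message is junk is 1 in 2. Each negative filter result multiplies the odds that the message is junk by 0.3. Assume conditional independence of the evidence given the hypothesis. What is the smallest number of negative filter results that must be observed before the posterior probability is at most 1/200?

Prior odds = 0.5/0.5 = 1.
Likelihood ratio per negative filter result = 0.3.
Target posterior odds = 0.005/0.995 = 1/199.
Need 1 × 0.3ⁿ ≤ 1/199, i.e. 0.3ⁿ ≤ 1/199.
0.3⁴ = 0.0081 is still above 1/199 but 0.3⁵ = 243/100000 is at or below it, so n = 5.

5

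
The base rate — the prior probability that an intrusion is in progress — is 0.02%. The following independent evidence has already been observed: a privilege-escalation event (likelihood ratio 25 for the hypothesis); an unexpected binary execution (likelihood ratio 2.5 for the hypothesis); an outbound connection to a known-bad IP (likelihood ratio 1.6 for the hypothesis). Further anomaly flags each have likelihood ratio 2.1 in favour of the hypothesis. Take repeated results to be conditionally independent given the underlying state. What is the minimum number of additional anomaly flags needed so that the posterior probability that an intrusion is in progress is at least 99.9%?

15

Prior odds = 0.0002/0.9998 = 1/4999.
Combined Bayes factor of the evidence already in hand = 25 × 2.5 × 1.6 = 100.
Odds after that evidence = (1/4999) × 100 = 100/4999.
Target odds = 0.999/0.001 = 999.
Need 2.1ⁿ ≥ 999 ÷ (100/4999) = 49940.01.
2.1¹⁴ ≈32439.2 falls short of 49940.01 but 2.1¹⁵ ≈68122.3 reaches it, so n = 15.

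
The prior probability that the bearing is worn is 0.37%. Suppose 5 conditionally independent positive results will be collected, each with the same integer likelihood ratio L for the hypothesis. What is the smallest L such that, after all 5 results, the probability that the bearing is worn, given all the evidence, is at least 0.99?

8

Prior odds = 0.0037/0.9963 = 37/9963.
Target odds = 0.99/0.01 = 99.
Need L⁵ ≥ 99 ÷ (37/9963) = 986337/37.
7⁵ = 16807 < 986337/37 ≤ 32768 = 8⁵, so L = 8.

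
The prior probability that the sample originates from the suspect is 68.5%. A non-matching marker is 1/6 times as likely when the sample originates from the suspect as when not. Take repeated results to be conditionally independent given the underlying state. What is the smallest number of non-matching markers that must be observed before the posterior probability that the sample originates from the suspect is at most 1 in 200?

Prior odds = 0.685/0.315 = 137/63.
Likelihood ratio per non-matching marker = 1/6.
Target posterior odds = 0.005/0.995 = 1/199.
Need (137/63) × (1/6)ⁿ ≤ 1/199, i.e. (1/6)ⁿ ≤ 63/27263.
(1/6)³ = 1/216 is still above 63/27263 but (1/6)⁴ = 1/1296 is at or below it, so n = 4.

4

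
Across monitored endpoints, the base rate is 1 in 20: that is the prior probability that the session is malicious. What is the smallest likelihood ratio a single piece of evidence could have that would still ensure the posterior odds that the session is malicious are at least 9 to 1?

Prior odds = 0.05/0.95 = 1/19.
Target odds = 9.
Required Bayes factor = 9 ÷ (1/19) = 171.

171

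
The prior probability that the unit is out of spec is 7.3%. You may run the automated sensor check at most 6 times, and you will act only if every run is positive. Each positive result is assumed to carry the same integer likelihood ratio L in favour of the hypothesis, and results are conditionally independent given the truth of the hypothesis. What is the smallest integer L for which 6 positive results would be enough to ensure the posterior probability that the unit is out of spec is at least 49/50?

Prior odds = 0.073/0.927 = 73/927.
Target odds = 0.98/0.02 = 49.
Need L⁶ ≥ 49 ÷ (73/927) = 45423/73.
2⁶ = 64 < 45423/73 ≤ 729 = 3⁶, so L = 3.

3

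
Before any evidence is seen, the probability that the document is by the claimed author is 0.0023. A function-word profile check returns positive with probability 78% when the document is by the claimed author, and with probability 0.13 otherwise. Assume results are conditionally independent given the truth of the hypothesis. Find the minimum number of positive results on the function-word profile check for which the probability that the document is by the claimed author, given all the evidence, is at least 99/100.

Prior odds: 0.0023 ÷ 0.9977 = 23/9977.
Likelihood ratio of a positive result = 0.78/0.13 = 6.
Target odds: 0.99 ÷ 0.01 = 99.
Need (23/9977) × 6ⁿ ≥ 99, i.e. 6ⁿ ≥ 987723/23.
6⁵ = 7776 falls short of 987723/23 but 6⁶ = 46656 reaches it, so n = 6.

6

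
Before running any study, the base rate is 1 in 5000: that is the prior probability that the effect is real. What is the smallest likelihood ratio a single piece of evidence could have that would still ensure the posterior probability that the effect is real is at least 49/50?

Prior odds = 0.0002/0.9998 = 1/4999.
Target odds = 0.98/0.02 = 49.
Required Bayes factor = 49 ÷ (1/4999) = 244951.

244951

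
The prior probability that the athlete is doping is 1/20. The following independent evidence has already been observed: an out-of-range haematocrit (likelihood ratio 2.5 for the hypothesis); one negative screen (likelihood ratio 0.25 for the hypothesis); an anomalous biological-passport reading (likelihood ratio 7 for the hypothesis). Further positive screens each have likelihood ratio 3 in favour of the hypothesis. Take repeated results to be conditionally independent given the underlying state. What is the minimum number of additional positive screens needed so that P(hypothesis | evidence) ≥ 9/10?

Prior odds = 0.05/0.95 = 1/19.
Combined Bayes factor of the evidence already in hand = 2.5 × 0.25 × 7 = 4.375.
Odds after that evidence = (1/19) × 4.375 = 35/152.
Target odds = 0.9/0.1 = 9.
Need 3ⁿ ≥ 9 ÷ (35/152) = 1368/35.
3³ = 27 falls short of 1368/35 but 3⁴ = 81 reaches it, so n = 4.

4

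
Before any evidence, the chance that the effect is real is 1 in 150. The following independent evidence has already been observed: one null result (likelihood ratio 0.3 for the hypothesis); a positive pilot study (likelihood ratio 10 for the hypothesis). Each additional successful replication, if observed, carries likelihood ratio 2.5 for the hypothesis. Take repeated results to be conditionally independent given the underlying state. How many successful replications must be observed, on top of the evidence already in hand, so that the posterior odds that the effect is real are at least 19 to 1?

8

Prior odds = (1/150)/(149/150) = 1/149.
Combined Bayes factor of the evidence already in hand = 0.3 × 10 = 3.
Odds after that evidence = (1/149) × 3 = 3/149.
Target odds = 19.
Need 2.5ⁿ ≥ 19 ÷ (3/149) = 2831/3.
2.5⁷ = 610.3515625 falls short of 2831/3 but 2.5⁸ = 390625/256 reaches it, so n = 8.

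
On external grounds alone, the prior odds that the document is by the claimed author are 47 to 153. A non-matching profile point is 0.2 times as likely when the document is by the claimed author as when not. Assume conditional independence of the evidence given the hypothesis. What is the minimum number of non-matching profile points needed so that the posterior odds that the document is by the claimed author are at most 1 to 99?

Prior odds = 47/153.
Likelihood ratio per non-matching profile point = 0.2.
Target odds = 1/99.
Require 0.2ⁿ ≤ 1/99 ÷ (47/153) = 17/517.
0.2² = 0.04 is still above 17/517 but 0.2³ = 0.008 is at or below it, so n = 3.

3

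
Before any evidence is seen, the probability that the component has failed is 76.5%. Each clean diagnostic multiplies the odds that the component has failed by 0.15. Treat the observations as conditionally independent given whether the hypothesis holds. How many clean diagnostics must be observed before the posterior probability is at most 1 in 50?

Prior odds = 0.765/0.235 = 153/47.
Likelihood ratio per clean diagnostic = 0.15.
Target odds: 0.02 ÷ 0.98 = 1/49.
Require 0.15ⁿ ≤ 1/49 ÷ (153/47) = 47/7497.
0.15² = 0.0225 is still above 47/7497 but 0.15³ = 0.003375 is at or below it, so n = 3.

3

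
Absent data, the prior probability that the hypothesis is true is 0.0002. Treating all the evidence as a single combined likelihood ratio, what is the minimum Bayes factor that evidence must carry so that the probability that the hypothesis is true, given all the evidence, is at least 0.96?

119976

Prior odds = 0.0002/0.9998 = 1/4999.
Target odds = 0.96/0.04 = 24.
Required Bayes factor = 24 ÷ (1/4999) = 119976.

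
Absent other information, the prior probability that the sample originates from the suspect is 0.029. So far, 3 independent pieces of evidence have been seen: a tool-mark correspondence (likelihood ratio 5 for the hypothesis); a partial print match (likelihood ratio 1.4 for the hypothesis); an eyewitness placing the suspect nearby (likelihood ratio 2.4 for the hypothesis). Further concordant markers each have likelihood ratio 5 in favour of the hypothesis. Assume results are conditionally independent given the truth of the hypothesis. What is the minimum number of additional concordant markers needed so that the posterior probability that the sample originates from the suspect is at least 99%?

Prior odds = 0.029/0.971 = 29/971.
Combined Bayes factor of the evidence already in hand = 5 × 1.4 × 2.4 = 16.8.
Odds after that evidence = (29/971) × 16.8 = 2436/4855.
Target odds = 0.99/0.01 = 99.
Need 5ⁿ ≥ 99 ÷ (2436/4855) = 160215/812.
5³ = 125 falls short of 160215/812 but 5⁴ = 625 reaches it, so n = 4.

4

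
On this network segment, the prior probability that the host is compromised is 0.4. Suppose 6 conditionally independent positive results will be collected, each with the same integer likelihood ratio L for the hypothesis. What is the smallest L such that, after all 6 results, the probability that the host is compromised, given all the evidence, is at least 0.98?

3

Prior odds = 0.4/0.6 = 2/3.
Target odds = 0.98/0.02 = 49.
Need L⁶ ≥ 49 ÷ (2/3) = 73.5.
2⁶ = 64 < 73.5 ≤ 729 = 3⁶, so L = 3.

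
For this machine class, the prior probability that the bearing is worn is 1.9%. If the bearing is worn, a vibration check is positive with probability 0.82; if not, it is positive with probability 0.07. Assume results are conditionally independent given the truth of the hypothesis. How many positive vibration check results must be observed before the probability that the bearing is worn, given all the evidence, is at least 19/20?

Prior odds = 0.019/0.981 = 19/981.
Likelihood ratio of a positive = 0.82/0.07 = 82/7.
Target posterior odds = 0.95/0.05 = 19.
Need (19/981) × (82/7)ⁿ ≥ 19, i.e. (82/7)ⁿ ≥ 981.
(82/7)² = 6724/49 falls short of 981 but (82/7)³ = 551368/343 reaches it, so n = 3.

3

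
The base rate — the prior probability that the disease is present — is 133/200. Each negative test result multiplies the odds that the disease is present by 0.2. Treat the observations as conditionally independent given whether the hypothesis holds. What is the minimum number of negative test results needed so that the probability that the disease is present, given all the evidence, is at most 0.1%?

5

Prior odds = 0.665/0.335 = 133/67.
Likelihood ratio per negative test result = 0.2.
Target odds: 0.001 ÷ 0.999 = 1/999.
Require 0.2ⁿ ≤ 1/999 ÷ (133/67) = 67/132867.
0.2⁴ = 0.0016 is still above 67/132867 but 0.2⁵ = 0.00032 is at or below it, so n = 5.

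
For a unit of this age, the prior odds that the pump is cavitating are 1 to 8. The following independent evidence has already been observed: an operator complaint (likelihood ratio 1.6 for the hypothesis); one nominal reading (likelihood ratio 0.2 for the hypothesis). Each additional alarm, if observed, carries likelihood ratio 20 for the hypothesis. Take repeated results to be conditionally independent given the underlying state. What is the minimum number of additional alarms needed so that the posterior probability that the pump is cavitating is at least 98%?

Prior odds = 0.125.
Combined Bayes factor of the evidence already in hand = 1.6 × 0.2 = 0.32.
Odds after that evidence = 0.125 × 0.32 = 0.04.
Target odds = 0.98/0.02 = 49.
Need 20ⁿ ≥ 49 ÷ 0.04 = 1225.
20² = 400 falls short of 1225 but 20³ = 8000 reaches it, so n = 3.

3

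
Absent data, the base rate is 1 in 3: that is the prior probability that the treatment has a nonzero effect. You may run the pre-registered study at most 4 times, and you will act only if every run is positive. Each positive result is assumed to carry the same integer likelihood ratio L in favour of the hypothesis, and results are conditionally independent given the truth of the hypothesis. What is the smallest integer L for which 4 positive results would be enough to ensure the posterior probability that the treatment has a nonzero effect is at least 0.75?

Prior odds = (1/3)/(2/3) = 0.5.
Target odds = 0.75/0.25 = 3.
Need L⁴ ≥ 3 ÷ 0.5 = 6.
1⁴ = 1 < 6 ≤ 16 = 2⁴, so L = 2.

2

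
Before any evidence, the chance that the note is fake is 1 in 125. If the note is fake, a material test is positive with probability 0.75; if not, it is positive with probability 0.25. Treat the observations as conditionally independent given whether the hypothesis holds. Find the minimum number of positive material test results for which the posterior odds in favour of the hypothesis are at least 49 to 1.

Prior odds = 0.008/0.992 = 1/124.
Likelihood ratio of a positive = 0.75/0.25 = 3.
Target odds = 49.
Require 3ⁿ ≥ 49 ÷ (1/124) = 6076.
3⁷ = 2187 falls short of 6076 but 3⁸ = 6561 reaches it, so n = 8.

8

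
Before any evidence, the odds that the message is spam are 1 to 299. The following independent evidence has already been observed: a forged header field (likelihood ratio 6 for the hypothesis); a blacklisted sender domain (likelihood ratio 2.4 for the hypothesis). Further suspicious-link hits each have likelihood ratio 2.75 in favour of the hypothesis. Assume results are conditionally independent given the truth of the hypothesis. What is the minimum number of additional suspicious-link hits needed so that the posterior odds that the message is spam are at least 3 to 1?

5

Prior odds = 1/299.
Combined Bayes factor of the evidence already in hand = 6 × 2.4 = 14.4.
Odds after that evidence = (1/299) × 14.4 = 72/1495.
Target odds = 3.
Need 2.75ⁿ ≥ 3 ÷ (72/1495) = 1495/24.
2.75⁴ = 57.19140625 falls short of 1495/24 but 2.75⁵ = 161051/1024 reaches it, so n = 5.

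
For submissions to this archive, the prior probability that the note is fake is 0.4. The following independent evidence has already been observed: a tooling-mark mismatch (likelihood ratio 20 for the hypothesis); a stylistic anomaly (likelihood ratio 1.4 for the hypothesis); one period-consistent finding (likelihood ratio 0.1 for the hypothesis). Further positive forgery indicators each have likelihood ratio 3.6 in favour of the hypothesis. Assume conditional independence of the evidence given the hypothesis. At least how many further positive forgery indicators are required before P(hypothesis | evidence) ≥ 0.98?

Prior odds = 0.4/0.6 = 2/3.
Combined Bayes factor of the evidence already in hand = 20 × 1.4 × 0.1 = 2.8.
Odds after that evidence = (2/3) × 2.8 = 28/15.
Target odds = 0.98/0.02 = 49.
Need 3.6ⁿ ≥ 49 ÷ (28/15) = 26.25.
3.6² = 12.96 falls short of 26.25 but 3.6³ = 46.656 reaches it, so n = 3.

3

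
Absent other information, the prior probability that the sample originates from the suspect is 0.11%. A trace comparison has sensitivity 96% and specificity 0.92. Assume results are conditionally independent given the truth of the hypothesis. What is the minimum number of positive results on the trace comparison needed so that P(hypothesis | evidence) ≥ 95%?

Prior odds = 0.0011/0.9989 = 11/9989.
False-positive rate = 1 − 0.92 = 0.08; likelihood ratio of a positive = 0.96/0.08 = 12.
Target odds: 0.95 ÷ 0.05 = 19.
Require 12ⁿ ≥ 19 ÷ (11/9989) = 189791/11.
12³ = 1728 falls short of 189791/11 but 12⁴ = 20736 reaches it, so n = 4.

4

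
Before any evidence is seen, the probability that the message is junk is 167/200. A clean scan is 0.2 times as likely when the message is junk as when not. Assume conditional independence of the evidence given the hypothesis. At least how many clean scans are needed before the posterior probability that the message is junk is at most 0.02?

4

Prior odds = 0.835/0.165 = 167/33.
Likelihood ratio per clean scan = 0.2.
Target odds: 0.02 ÷ 0.98 = 1/49.
Require 0.2ⁿ ≤ 1/49 ÷ (167/33) = 33/8183.
0.2³ = 0.008 is still above 33/8183 but 0.2⁴ = 0.0016 is at or below it, so n = 4.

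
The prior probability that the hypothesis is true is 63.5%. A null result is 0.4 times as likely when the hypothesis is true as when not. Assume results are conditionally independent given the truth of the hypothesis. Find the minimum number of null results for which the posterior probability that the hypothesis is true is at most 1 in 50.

Prior odds = 0.635/0.365 = 127/73.
Likelihood ratio per null result = 0.4.
Target odds: 0.02 ÷ 0.98 = 1/49.
Require 0.4ⁿ ≤ 1/49 ÷ (127/73) = 73/6223.
0.4⁴ = 0.0256 is still above 73/6223 but 0.4⁵ = 0.01024 is at or below it, so n = 5.

5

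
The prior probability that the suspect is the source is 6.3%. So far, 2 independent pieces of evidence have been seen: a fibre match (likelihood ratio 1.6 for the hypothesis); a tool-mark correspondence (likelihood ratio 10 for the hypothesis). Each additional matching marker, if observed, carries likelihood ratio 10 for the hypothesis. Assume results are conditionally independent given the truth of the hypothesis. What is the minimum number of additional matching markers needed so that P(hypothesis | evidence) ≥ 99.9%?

Prior odds = 0.063/0.937 = 63/937.
Combined Bayes factor of the evidence already in hand = 1.6 × 10 = 16.
Odds after that evidence = (63/937) × 16 = 1008/937.
Target odds = 0.999/0.001 = 999.
Need 10ⁿ ≥ 999 ÷ (1008/937) = 104007/112.
10² = 100 falls short of 104007/112 but 10³ = 1000 reaches it, so n = 3.

3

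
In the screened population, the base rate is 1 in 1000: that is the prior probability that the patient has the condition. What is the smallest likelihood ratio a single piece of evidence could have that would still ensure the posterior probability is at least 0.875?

Prior odds = 0.001/0.999 = 1/999.
Target odds = 0.875/0.125 = 7.
Required Bayes factor = 7 ÷ (1/999) = 6993.

6993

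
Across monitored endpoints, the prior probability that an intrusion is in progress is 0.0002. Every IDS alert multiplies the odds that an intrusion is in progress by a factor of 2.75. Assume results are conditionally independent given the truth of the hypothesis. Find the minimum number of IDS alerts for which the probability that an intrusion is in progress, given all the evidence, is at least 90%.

Prior odds = 0.0002/0.9998 = 1/4999.
Likelihood ratio per IDS alert = 2.75.
Target odds: 0.9 ÷ 0.1 = 9.
Need (1/4999) × 2.75ⁿ ≥ 9, i.e. 2.75ⁿ ≥ 44991.
2.75¹⁰ ≈24735.9 falls short of 44991 but 2.75¹¹ ≈68023.6 reaches it, so n = 11.

11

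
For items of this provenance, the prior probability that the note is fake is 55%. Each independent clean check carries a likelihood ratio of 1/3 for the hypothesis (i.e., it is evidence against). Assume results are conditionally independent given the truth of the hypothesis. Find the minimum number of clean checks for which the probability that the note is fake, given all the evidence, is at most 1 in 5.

2

Prior odds = 0.55/0.45 = 11/9.
Likelihood ratio per clean check = 1/3.
Target posterior odds = 0.2/0.8 = 0.25.
Require (1/3)ⁿ ≤ 0.25 ÷ (11/9) = 9/44.
(1/3)¹ = 1/3 is still above 9/44 but (1/3)² = 1/9 is at or below it, so n = 2.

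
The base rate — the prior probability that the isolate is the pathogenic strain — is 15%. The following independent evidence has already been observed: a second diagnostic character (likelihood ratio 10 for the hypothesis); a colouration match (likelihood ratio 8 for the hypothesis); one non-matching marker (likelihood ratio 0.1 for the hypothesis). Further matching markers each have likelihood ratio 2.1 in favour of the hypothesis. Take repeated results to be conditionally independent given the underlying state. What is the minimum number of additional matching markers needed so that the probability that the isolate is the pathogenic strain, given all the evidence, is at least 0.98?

5

Prior odds = 0.15/0.85 = 3/17.
Combined Bayes factor of the evidence already in hand = 10 × 8 × 0.1 = 8.
Odds after that evidence = (3/17) × 8 = 24/17.
Target odds = 0.98/0.02 = 49.
Need 2.1ⁿ ≥ 49 ÷ (24/17) = 833/24.
2.1⁴ = 19.4481 falls short of 833/24 but 2.1⁵ = 4084101/100000 reaches it, so n = 5.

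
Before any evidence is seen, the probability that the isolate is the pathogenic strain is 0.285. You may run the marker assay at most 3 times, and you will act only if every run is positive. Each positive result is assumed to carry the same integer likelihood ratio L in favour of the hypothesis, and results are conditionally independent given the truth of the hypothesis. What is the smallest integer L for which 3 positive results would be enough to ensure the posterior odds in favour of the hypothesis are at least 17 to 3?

Prior odds = 0.285/0.715 = 57/143.
Target odds = 17/3.
Need L³ ≥ 17/3 ÷ (57/143) = 2431/171.
2³ = 8 < 2431/171 ≤ 27 = 3³, so L = 3.

3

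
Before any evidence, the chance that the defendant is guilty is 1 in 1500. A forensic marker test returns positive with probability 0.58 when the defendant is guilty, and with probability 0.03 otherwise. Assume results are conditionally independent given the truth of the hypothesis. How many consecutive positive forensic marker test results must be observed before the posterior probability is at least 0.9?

4

Prior odds: (1/1500) ÷ (1499/1500) = 1/1499.
Likelihood ratio of a positive result = 0.58/0.03 = 58/3.
Target odds: 0.9 ÷ 0.1 = 9.
Need (1/1499) × (58/3)ⁿ ≥ 9, i.e. (58/3)ⁿ ≥ 13491.
(58/3)³ = 195112/27 falls short of 13491 but (58/3)⁴ = 11316496/81 reaches it, so n = 4.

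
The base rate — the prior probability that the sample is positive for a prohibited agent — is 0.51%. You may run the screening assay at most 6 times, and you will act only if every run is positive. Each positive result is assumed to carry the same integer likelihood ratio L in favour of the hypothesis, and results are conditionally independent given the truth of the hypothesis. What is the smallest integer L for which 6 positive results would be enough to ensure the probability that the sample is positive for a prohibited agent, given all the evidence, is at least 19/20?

4

Prior odds = 0.0051/0.9949 = 51/9949.
Target odds = 0.95/0.05 = 19.
Need L⁶ ≥ 19 ÷ (51/9949) = 189031/51.
3⁶ = 729 < 189031/51 ≤ 4096 = 4⁶, so L = 4.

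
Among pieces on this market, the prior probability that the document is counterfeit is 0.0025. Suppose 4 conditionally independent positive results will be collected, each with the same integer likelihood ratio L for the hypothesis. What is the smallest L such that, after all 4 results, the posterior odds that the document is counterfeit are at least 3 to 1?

Prior odds = 0.0025/0.9975 = 1/399.
Target odds = 3.
Need L⁴ ≥ 3 ÷ (1/399) = 1197.
5⁴ = 625 < 1197 ≤ 1296 = 6⁴, so L = 6.

6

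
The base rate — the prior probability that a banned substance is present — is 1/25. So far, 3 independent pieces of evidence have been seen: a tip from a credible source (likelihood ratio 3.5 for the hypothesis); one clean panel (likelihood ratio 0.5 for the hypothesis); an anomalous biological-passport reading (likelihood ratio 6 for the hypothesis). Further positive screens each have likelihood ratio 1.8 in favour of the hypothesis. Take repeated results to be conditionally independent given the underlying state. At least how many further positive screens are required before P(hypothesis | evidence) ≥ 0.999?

14

Prior odds = 0.04/0.96 = 1/24.
Combined Bayes factor of the evidence already in hand = 3.5 × 0.5 × 6 = 10.5.
Odds after that evidence = (1/24) × 10.5 = 0.4375.
Target odds = 0.999/0.001 = 999.
Need 1.8ⁿ ≥ 999 ÷ 0.4375 = 15984/7.
1.8¹³ ≈2082.3 falls short of 15984/7 but 1.8¹⁴ ≈3748.13 reaches it, so n = 14.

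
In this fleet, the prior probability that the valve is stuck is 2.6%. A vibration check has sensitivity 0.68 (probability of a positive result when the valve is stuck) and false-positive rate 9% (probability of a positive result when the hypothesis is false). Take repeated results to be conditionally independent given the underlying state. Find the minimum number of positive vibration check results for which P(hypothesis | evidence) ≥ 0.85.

Prior odds = 0.026/0.974 = 13/487.
Likelihood ratio of a positive result = 0.68/0.09 = 68/9.
Target odds: 0.85 ÷ 0.15 = 17/3.
Need (13/487) × (68/9)ⁿ ≥ 17/3, i.e. (68/9)ⁿ ≥ 8279/39.
(68/9)² = 4624/81 falls short of 8279/39 but (68/9)³ = 314432/729 reaches it, so n = 3.

3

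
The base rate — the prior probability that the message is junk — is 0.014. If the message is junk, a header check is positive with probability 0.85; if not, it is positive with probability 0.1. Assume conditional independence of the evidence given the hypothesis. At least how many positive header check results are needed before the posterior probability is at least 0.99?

5

Prior odds = 0.014/0.986 = 7/493.
Likelihood ratio of a positive = 0.85/0.1 = 8.5.
Target posterior odds = 0.99/0.01 = 99.
Require 8.5ⁿ ≥ 99 ÷ (7/493) = 48807/7.
8.5⁴ = 5220.0625 falls short of 48807/7 but 8.5⁵ = 44370.53125 reaches it, so n = 5.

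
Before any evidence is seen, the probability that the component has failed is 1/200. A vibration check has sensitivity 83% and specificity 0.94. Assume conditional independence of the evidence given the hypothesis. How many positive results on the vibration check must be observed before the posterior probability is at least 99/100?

Prior odds: 0.005 ÷ 0.995 = 1/199.
False-positive rate = 1 − 0.94 = 0.06; likelihood ratio of a positive = 0.83/0.06 = 83/6.
Target odds: 0.99 ÷ 0.01 = 99.
Need (1/199) × (83/6)ⁿ ≥ 99, i.e. (83/6)ⁿ ≥ 19701.
(83/6)³ = 571787/216 falls short of 19701 but (83/6)⁴ = 47458321/1296 reaches it, so n = 4.

4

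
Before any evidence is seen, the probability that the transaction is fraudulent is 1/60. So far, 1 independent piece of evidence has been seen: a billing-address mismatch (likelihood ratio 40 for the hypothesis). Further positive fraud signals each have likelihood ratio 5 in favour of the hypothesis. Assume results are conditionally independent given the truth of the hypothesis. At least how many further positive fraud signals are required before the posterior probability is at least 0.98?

3

Prior odds = (1/60)/(59/60) = 1/59.
Bayes factor of the evidence already in hand = 40.
Odds after that evidence = (1/59) × 40 = 40/59.
Target odds = 0.98/0.02 = 49.
Need 5ⁿ ≥ 49 ÷ (40/59) = 72.275.
5² = 25 falls short of 72.275 but 5³ = 125 reaches it, so n = 3.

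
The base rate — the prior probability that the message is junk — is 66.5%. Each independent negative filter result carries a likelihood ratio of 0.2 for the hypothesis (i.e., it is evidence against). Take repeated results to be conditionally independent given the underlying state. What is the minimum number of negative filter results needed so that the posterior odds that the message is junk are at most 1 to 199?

Prior odds = 0.665/0.335 = 133/67.
Likelihood ratio per negative filter result = 0.2.
Target odds = 1/199.
Require 0.2ⁿ ≤ 1/199 ÷ (133/67) = 67/26467.
0.2³ = 0.008 is still above 67/26467 but 0.2⁴ = 0.0016 is at or below it, so n = 4.

4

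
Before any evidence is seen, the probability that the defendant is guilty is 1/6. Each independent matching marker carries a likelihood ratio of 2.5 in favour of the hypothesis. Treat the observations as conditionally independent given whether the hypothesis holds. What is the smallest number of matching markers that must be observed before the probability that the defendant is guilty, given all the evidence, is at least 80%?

4

Prior odds: (1/6) ÷ (5/6) = 0.2.
Likelihood ratio per matching marker = 2.5.
Target odds: 0.8 ÷ 0.2 = 4.
Require 2.5ⁿ ≥ 4 ÷ 0.2 = 20.
2.5³ = 15.625 falls short of 20 but 2.5⁴ = 39.0625 reaches it, so n = 4.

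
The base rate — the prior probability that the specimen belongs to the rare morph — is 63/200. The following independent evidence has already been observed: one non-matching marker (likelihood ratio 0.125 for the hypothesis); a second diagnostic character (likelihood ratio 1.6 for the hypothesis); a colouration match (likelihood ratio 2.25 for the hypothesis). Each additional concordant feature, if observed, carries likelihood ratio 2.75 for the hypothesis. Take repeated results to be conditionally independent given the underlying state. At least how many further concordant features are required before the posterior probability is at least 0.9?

4

Prior odds = 0.315/0.685 = 63/137.
Combined Bayes factor of the evidence already in hand = 0.125 × 1.6 × 2.25 = 0.45.
Odds after that evidence = (63/137) × 0.45 = 567/2740.
Target odds = 0.9/0.1 = 9.
Need 2.75ⁿ ≥ 9 ÷ (567/2740) = 2740/63.
2.75³ = 20.796875 falls short of 2740/63 but 2.75⁴ = 57.19140625 reaches it, so n = 4.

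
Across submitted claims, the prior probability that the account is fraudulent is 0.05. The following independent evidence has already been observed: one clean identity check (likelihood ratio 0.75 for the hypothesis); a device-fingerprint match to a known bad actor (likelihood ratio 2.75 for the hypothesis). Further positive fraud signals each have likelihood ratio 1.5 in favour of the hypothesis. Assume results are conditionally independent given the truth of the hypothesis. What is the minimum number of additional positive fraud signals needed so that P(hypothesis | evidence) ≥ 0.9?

11

Prior odds = 0.05/0.95 = 1/19.
Combined Bayes factor of the evidence already in hand = 0.75 × 2.75 = 2.0625.
Odds after that evidence = (1/19) × 2.0625 = 33/304.
Target odds = 0.9/0.1 = 9.
Need 1.5ⁿ ≥ 9 ÷ (33/304) = 912/11.
1.5¹⁰ = 59049/1024 falls short of 912/11 but 1.5¹¹ = 177147/2048 reaches it, so n = 11.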